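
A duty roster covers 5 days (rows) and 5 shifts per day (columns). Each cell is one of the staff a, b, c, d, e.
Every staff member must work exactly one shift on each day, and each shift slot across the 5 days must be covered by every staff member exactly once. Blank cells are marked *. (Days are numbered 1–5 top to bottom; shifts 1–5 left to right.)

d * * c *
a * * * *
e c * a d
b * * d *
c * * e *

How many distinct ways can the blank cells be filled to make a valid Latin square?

Day 1, shift 2: eliminating its day and shift leaves {a, b, e}.
Day 1, shift 3: eliminating its day and shift leaves {a, b, e}.
Day 1, shift 5: eliminating its day and shift leaves {a, b, e}.
Day 2, shift 2: eliminating its day and shift leaves {b, d, e}.
Day 2, shift 3: eliminating its day and shift leaves {b, c, d, e}.
Day 2, shift 4: eliminating its day and shift leaves {b}.
Day 2, shift 5: eliminating its day and shift leaves {b, c, e}.
Day 3, shift 3: eliminating its day and shift leaves {b}.
Day 4, shift 2: eliminating its day and shift leaves {a, e}.
Day 4, shift 3: eliminating its day and shift leaves {a, c, e}.
Day 4, shift 5: eliminating its day and shift leaves {a, c, e}.
Day 5, shift 2: eliminating its day and shift leaves {a, b, d}.
Day 5, shift 3: eliminating its day and shift leaves {a, b, d}.
Day 5, shift 5: eliminating its day and shift leaves {a, b}.
Enumerating the assignments across these blanks that avoid any day or shift repeat gives 6 completions.

6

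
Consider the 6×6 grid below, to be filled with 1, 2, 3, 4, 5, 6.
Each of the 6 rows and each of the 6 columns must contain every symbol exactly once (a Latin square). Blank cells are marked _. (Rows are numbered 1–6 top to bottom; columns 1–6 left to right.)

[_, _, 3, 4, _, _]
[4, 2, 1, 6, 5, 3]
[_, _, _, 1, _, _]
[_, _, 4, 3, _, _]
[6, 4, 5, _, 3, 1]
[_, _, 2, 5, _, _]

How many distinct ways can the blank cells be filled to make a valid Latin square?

20

Row 1, column 1: eliminating its row and column leaves {1, 2, 5}.
Row 1, column 2: eliminating its row and column leaves {1, 5, 6}.
Row 1, column 5: eliminating its row and column leaves {1, 2, 6}.
Row 1, column 6: eliminating its row and column leaves {2, 5, 6}.
Row 3, column 1: eliminating its row and column leaves {2, 3, 5}.
Row 3, column 2: eliminating its row and column leaves {3, 5, 6}.
Row 3, column 3: eliminating its row and column leaves {6}.
Row 3, column 5: eliminating its row and column leaves {2, 4, 6}.
Row 3, column 6: eliminating its row and column leaves {2, 4, 5, 6}.
Row 4, column 1: eliminating its row and column leaves {1, 2, 5}.
Row 4, column 2: eliminating its row and column leaves {1, 5, 6}.
Row 4, column 5: eliminating its row and column leaves {1, 2, 6}.
Row 4, column 6: eliminating its row and column leaves {2, 5, 6}.
Row 5, column 4: eliminating its row and column leaves {2}.
Row 6, column 1: eliminating its row and column leaves {1, 3}.
Row 6, column 2: eliminating its row and column leaves {1, 3, 6}.
Row 6, column 5: eliminating its row and column leaves {1, 4, 6}.
Row 6, column 6: eliminating its row and column leaves {4, 6}.
Enumerating the assignments across these blanks that avoid any row or column repeat gives 20 completions.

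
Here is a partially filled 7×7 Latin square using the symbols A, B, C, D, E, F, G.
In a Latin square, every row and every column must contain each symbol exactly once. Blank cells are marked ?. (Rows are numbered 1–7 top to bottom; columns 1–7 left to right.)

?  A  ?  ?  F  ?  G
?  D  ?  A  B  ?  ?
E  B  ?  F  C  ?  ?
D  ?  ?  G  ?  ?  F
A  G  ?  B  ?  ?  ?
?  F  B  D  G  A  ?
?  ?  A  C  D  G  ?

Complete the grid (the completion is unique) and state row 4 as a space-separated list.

D C E G A B F

Row 1, column 4: row 1 has {A, F, G} and column 4 has {A, B, C, D, F, G}, leaving only E.
Row 3, column 6: row 3 has {B, C, E, F} and column 6 has {A, G}, leaving only D.
Row 3, column 3: row 3 has {B, C, D, E, F} and column 3 has {A, B}, leaving only G.
Row 3, column 7: row 3 has {B, C, D, E, F, G} and column 7 has {F, G}, leaving only A.
Row 5, column 5: row 5 has {A, B, G} and column 5 has {B, C, D, F, G}, leaving only E.
Row 4, column 5: row 4 has {D, F, G} and column 5 has {B, C, D, E, F, G}, leaving only A.
Row 6, column 1: row 6 has {A, B, D, F, G} and column 1 has {A, D, E}, leaving only C.
Row 1, column 1: row 1 has {A, E, F, G} and column 1 has {A, C, D, E}, leaving only B.
Row 1, column 6: row 1 has {A, B, E, F, G} and column 6 has {A, D, G}, leaving only C.
Row 1, column 3: row 1 has {A, B, C, E, F, G} and column 3 has {A, B, G}, leaving only D.
Row 5, column 6: row 5 has {A, B, E, G} and column 6 has {A, C, D, G}, leaving only F.
Row 2, column 6: row 2 has {A, B, D} and column 6 has {A, C, D, F, G}, leaving only E.
Row 4, column 6: row 4 has {A, D, F, G} and column 6 has {A, C, D, E, F, G}, leaving only B.
Row 2, column 7: row 2 has {A, B, D, E} and column 7 has {A, F, G}, leaving only C.
Row 2, column 3: row 2 has {A, B, C, D, E} and column 3 has {A, B, D, G}, leaving only F.
Row 2, column 1: row 2 has {A, B, C, D, E, F} and column 1 has {A, B, C, D, E}, leaving only G.
Row 5, column 3: row 5 has {A, B, E, F, G} and column 3 has {A, B, D, F, G}, leaving only C.
Row 4, column 3: row 4 has {A, B, D, F, G} and column 3 has {A, B, C, D, F, G}, leaving only E.
Row 4, column 2: row 4 has {A, B, D, E, F, G} and column 2 has {A, B, D, F, G}, leaving only C.
So row 4 reads: D C E G A B F.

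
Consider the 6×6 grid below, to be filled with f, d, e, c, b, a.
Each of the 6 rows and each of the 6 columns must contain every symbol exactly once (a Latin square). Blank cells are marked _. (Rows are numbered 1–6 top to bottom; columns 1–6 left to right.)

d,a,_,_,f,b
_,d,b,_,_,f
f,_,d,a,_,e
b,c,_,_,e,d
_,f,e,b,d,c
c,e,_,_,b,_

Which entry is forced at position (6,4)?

d

Row 1, column 3: row 1 has {f, d, b, a} and column 3 has {d, e, b}, leaving only c.
Row 1, column 4: row 1 has {f, d, c, b, a} and column 4 has {b, a}, leaving only e.
Row 2, column 4: row 2 has {f, d, b} and column 4 has {e, b, a}, leaving only c.
Row 2, column 5: row 2 has {f, d, c, b} and column 5 has {f, d, e, b}, leaving only a.
Row 2, column 1: row 2 has {f, d, c, b, a} and column 1 has {f, d, c, b}, leaving only e.
Row 3, column 2: row 3 has {f, d, e, a} and column 2 has {f, d, e, c, a}, leaving only b.
Row 3, column 5: row 3 has {f, d, e, b, a} and column 5 has {f, d, e, b, a}, leaving only c.
Row 4, column 4: row 4 has {d, e, c, b} and column 4 has {e, c, b, a}, leaving only f.
Row 6 already has {e, c, b} and column 4 already has {f, e, c, b, a}, so row 6, column 4 must be d.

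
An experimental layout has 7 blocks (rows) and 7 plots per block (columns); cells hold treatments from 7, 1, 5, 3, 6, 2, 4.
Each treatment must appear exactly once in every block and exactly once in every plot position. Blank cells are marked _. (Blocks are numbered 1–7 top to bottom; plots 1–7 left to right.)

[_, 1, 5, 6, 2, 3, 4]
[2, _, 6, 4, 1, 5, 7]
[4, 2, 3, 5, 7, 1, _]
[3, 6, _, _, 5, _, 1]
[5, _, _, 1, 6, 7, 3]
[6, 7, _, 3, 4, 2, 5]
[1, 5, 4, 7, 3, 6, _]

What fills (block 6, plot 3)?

Block 6 already has {7, 5, 3, 6, 2, 4} and plot 3 already has {5, 3, 6, 4}, so block 6, plot 3 must be 1.

1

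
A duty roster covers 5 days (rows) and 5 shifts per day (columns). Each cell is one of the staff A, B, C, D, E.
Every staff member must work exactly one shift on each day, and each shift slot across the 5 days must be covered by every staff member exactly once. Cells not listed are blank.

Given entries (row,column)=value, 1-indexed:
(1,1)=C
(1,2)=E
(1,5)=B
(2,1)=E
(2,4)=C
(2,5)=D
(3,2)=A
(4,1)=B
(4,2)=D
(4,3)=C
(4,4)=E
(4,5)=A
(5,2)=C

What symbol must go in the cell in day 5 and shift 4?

Day 2, shift 2: day 2 has {C, D, E} and shift 2 has {A, C, D, E}, leaving only B.
Day 2, shift 3: day 2 has {B, C, D, E} and shift 3 has {C}, leaving only A.
Day 1, shift 3: day 1 has {B, C, E} and shift 3 has {A, C}, leaving only D.
Day 1, shift 4: day 1 has {B, C, D, E} and shift 4 has {C, E}, leaving only A.
Day 3, shift 1: day 3 has {A} and shift 1 has {B, C, E}, leaving only D.
Day 3, shift 4: day 3 has {A, D} and shift 4 has {A, C, E}, leaving only B.
Day 5 already has {C} and shift 4 already has {A, B, C, E}, so day 5, shift 4 must be D.

D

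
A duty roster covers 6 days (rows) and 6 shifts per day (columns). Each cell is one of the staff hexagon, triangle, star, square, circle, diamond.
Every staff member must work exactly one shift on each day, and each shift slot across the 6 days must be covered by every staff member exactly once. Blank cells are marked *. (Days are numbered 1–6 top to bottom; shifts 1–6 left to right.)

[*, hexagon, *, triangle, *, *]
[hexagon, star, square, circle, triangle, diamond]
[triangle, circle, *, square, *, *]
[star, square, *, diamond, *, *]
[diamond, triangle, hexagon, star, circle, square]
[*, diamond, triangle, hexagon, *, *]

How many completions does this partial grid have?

Day 1, shift 1: eliminating its day and shift leaves {square, circle}.
Day 1, shift 3: eliminating its day and shift leaves {star, circle, diamond}.
Day 1, shift 5: eliminating its day and shift leaves {star, square, diamond}.
Day 1, shift 6: eliminating its day and shift leaves {star, circle}.
Day 3, shift 3: eliminating its day and shift leaves {star, diamond}.
Day 3, shift 5: eliminating its day and shift leaves {hexagon, star, diamond}.
Day 3, shift 6: eliminating its day and shift leaves {hexagon, star}.
Day 4, shift 3: eliminating its day and shift leaves {circle}.
Day 4, shift 5: eliminating its day and shift leaves {hexagon}.
Day 4, shift 6: eliminating its day and shift leaves {hexagon, triangle, circle}.
Day 6, shift 1: eliminating its day and shift leaves {square, circle}.
Day 6, shift 5: eliminating its day and shift leaves {star, square}.
Day 6, shift 6: eliminating its day and shift leaves {star, circle}.
Enumerating the assignments across these blanks that avoid any day or shift repeat gives 3 completions.

3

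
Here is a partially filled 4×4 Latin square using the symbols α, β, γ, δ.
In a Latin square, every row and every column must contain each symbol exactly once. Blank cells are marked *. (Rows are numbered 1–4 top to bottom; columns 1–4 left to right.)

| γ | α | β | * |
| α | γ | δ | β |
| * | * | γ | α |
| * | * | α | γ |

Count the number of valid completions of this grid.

Row 1, column 4: eliminating its row and column leaves {δ}.
Row 3, column 1: eliminating its row and column leaves {β, δ}.
Row 3, column 2: eliminating its row and column leaves {β, δ}.
Row 4, column 1: eliminating its row and column leaves {β, δ}.
Row 4, column 2: eliminating its row and column leaves {β, δ}.
Enumerating the assignments across these blanks that avoid any row or column repeat gives 2 completions.

2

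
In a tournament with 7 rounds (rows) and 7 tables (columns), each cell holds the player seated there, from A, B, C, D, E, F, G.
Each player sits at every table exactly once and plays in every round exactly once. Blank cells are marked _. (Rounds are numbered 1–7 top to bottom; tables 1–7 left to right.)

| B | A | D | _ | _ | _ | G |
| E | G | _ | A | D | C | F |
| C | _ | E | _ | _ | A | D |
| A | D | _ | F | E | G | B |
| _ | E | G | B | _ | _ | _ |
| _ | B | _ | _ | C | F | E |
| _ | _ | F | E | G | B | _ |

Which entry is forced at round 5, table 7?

Round 1, table 4: round 1 has {A, B, D, G} and table 4 has {A, B, E, F}, leaving only C.
Round 1, table 5: round 1 has {A, B, C, D, G} and table 5 has {C, D, E, G}, leaving only F.
Round 1, table 6: round 1 has {A, B, C, D, F, G} and table 6 has {A, B, C, F, G}, leaving only E.
Round 2, table 3: round 2 has {A, C, D, E, F, G} and table 3 has {D, E, F, G}, leaving only B.
Round 3, table 2: round 3 has {A, C, D, E} and table 2 has {A, B, D, E, G}, leaving only F.
Round 3, table 4: round 3 has {A, C, D, E, F} and table 4 has {A, B, C, E, F}, leaving only G.
Round 3, table 5: round 3 has {A, C, D, E, F, G} and table 5 has {C, D, E, F, G}, leaving only B.
Round 4, table 3: round 4 has {A, B, D, E, F, G} and table 3 has {B, D, E, F, G}, leaving only C.
Round 5, table 5: round 5 has {B, E, G} and table 5 has {B, C, D, E, F, G}, leaving only A.
Round 5 already has {A, B, E, G} and table 7 already has {B, D, E, F, G}, so round 5, table 7 must be C.

C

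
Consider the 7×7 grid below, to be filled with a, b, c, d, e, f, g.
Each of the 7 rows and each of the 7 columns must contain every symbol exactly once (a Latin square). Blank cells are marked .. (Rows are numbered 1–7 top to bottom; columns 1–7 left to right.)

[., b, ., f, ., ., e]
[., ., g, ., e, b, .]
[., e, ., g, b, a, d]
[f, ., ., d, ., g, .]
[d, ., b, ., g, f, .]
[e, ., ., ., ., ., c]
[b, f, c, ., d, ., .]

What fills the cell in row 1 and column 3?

Row 3, column 1: row 3 has {a, b, d, e, g} and column 1 has {b, d, e, f}, leaving only c.
Row 2, column 1: row 2 has {b, e, g} and column 1 has {b, c, d, e, f}, leaving only a.
Row 1, column 1: row 1 has {b, e, f} and column 1 has {a, b, c, d, e, f}, leaving only g.
Row 2, column 4: row 2 has {a, b, e, g} and column 4 has {d, f, g}, leaving only c.
Row 2, column 2: row 2 has {a, b, c, e, g} and column 2 has {b, e, f}, leaving only d.
Row 2, column 7: row 2 has {a, b, c, d, e, g} and column 7 has {c, d, e}, leaving only f.
Row 3, column 3: row 3 has {a, b, c, d, e, g} and column 3 has {b, c, g}, leaving only f.
Row 5, column 7: row 5 has {b, d, f, g} and column 7 has {c, d, e, f}, leaving only a.
Row 4, column 7: row 4 has {d, f, g} and column 7 has {a, c, d, e, f}, leaving only b.
Row 5, column 2: row 5 has {a, b, d, f, g} and column 2 has {b, d, e, f}, leaving only c.
Row 4, column 2: row 4 has {b, d, f, g} and column 2 has {b, c, d, e, f}, leaving only a.
Row 4, column 3: row 4 has {a, b, d, f, g} and column 3 has {b, c, f, g}, leaving only e.
Row 4, column 5: row 4 has {a, b, d, e, f, g} and column 5 has {b, d, e, g}, leaving only c.
Row 1, column 5: row 1 has {b, e, f, g} and column 5 has {b, c, d, e, g}, leaving only a.
Row 1 already has {a, b, e, f, g} and column 3 already has {b, c, e, f, g}, so row 1, column 3 must be d.

d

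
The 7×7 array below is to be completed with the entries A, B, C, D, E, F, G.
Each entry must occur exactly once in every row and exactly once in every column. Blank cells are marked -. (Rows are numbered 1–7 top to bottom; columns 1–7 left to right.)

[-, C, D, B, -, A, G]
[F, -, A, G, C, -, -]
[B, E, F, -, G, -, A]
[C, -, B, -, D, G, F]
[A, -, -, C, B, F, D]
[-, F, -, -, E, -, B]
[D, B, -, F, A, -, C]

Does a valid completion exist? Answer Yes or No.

Yes

No row or column among the givens repeats a symbol, and propagating forced cells runs into no contradiction.
One valid completion exists (for instance, E C D B F A G / F D A G C B E / B E F D G C A / C A B E D G F / A G E C B F D / G F C A E D B / D B G F A E C).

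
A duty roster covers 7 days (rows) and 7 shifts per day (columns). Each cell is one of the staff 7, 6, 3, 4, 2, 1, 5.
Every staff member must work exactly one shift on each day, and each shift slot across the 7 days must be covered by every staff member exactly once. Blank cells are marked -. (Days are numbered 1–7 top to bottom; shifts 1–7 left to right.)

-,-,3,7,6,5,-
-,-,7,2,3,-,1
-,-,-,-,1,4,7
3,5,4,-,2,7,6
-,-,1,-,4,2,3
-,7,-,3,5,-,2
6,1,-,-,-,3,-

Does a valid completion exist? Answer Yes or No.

No day or shift among the givens repeats a symbol, and propagating forced cells runs into no contradiction.
One valid completion exists (for instance, 1 2 3 7 6 5 4 / 5 4 7 2 3 6 1 / 2 3 5 6 1 4 7 / 3 5 4 1 2 7 6 / 7 6 1 5 4 2 3 / 4 7 6 3 5 1 2 / 6 1 2 4 7 3 5).

Yes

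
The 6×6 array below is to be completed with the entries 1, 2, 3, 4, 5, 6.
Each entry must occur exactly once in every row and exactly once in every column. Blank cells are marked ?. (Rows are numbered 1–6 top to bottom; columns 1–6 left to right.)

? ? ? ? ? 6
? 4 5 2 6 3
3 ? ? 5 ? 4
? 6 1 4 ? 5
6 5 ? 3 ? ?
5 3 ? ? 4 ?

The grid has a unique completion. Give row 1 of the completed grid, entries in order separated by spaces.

Row 1, column 4: row 1 has {6} and column 4 has {2, 3, 4, 5}, leaving only 1.
Row 1, column 2: row 1 has {1, 6} and column 2 has {3, 4, 5, 6}, leaving only 2.
Row 1, column 1: row 1 has {1, 2, 6} and column 1 has {3, 5, 6}, leaving only 4.
Row 1, column 3: row 1 has {1, 2, 4, 6} and column 3 has {1, 5}, leaving only 3.
Row 1, column 5: row 1 has {1, 2, 3, 4, 6} and column 5 has {4, 6}, leaving only 5.
So row 1 reads: 4 2 3 1 5 6.

4 2 3 1 5 6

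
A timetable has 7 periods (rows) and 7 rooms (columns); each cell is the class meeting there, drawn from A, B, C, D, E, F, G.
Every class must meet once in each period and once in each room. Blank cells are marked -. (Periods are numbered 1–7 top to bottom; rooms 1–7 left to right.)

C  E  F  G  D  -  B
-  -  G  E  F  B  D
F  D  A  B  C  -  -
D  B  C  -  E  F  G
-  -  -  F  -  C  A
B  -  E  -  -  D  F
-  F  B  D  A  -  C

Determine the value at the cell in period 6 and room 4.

C

Period 1, room 6: period 1 has {B, C, D, E, F, G} and room 6 has {B, C, D, F}, leaving only A.
Period 2, room 1: period 2 has {B, D, E, F, G} and room 1 has {B, C, D, F}, leaving only A.
Period 2, room 2: period 2 has {A, B, D, E, F, G} and room 2 has {B, D, E, F}, leaving only C.
Period 3, room 7: period 3 has {A, B, C, D, F} and room 7 has {A, B, C, D, F, G}, leaving only E.
Period 3, room 6: period 3 has {A, B, C, D, E, F} and room 6 has {A, B, C, D, F}, leaving only G.
Period 4, room 4: period 4 has {B, C, D, E, F, G} and room 4 has {B, D, E, F, G}, leaving only A.
Period 6 already has {B, D, E, F} and room 4 already has {A, B, D, E, F, G}, so period 6, room 4 must be C.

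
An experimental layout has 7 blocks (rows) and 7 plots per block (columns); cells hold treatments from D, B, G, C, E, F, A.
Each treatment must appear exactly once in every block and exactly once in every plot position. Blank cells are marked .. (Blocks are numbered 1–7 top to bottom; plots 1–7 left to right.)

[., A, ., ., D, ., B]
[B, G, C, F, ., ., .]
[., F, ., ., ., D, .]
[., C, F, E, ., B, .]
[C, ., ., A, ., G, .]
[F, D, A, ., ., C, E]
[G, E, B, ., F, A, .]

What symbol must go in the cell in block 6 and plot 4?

G

Block 1, plot 1: block 1 has {D, B, A} and plot 1 has {B, G, C, F}, leaving only E.
Block 1, plot 3: block 1 has {D, B, E, A} and plot 3 has {B, C, F, A}, leaving only G.
Block 1, plot 4: block 1 has {D, B, G, E, A} and plot 4 has {E, F, A}, leaving only C.
Block 1, plot 6: block 1 has {D, B, G, C, E, A} and plot 6 has {D, B, G, C, A}, leaving only F.
Block 2, plot 6: block 2 has {B, G, C, F} and plot 6 has {D, B, G, C, F, A}, leaving only E.
Block 2, plot 5: block 2 has {B, G, C, E, F} and plot 5 has {D, F}, leaving only A.
Block 2, plot 7: block 2 has {B, G, C, E, F, A} and plot 7 has {B, E}, leaving only D.
Block 3, plot 1: block 3 has {D, F} and plot 1 has {B, G, C, E, F}, leaving only A.
Block 3, plot 3: block 3 has {D, F, A} and plot 3 has {B, G, C, F, A}, leaving only E.
Block 4, plot 1: block 4 has {B, C, E, F} and plot 1 has {B, G, C, E, F, A}, leaving only D.
Block 4, plot 5: block 4 has {D, B, C, E, F} and plot 5 has {D, F, A}, leaving only G.
Block 4, plot 7: block 4 has {D, B, G, C, E, F} and plot 7 has {D, B, E}, leaving only A.
Block 5, plot 2: block 5 has {G, C, A} and plot 2 has {D, G, C, E, F, A}, leaving only B.
Block 5, plot 3: block 5 has {B, G, C, A} and plot 3 has {B, G, C, E, F, A}, leaving only D.
Block 5, plot 5: block 5 has {D, B, G, C, A} and plot 5 has {D, G, F, A}, leaving only E.
Block 5, plot 7: block 5 has {D, B, G, C, E, A} and plot 7 has {D, B, E, A}, leaving only F.
Block 6, plot 5: block 6 has {D, C, E, F, A} and plot 5 has {D, G, E, F, A}, leaving only B.
Block 6 already has {D, B, C, E, F, A} and plot 4 already has {C, E, F, A}, so block 6, plot 4 must be G.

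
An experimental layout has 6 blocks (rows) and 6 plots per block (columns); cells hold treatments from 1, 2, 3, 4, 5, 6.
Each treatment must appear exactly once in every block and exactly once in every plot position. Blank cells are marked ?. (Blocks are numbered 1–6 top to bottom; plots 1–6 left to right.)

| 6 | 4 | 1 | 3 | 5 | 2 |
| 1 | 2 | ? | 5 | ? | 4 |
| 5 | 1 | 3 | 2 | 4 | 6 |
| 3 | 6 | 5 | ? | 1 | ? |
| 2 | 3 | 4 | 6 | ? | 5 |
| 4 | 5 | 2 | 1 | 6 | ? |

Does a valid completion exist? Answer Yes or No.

No

Block 4, plot 6: block 4 together with plot 6 already contain {1, 2, 3, 4, 5, 6} — every symbol — so nothing can go there. The grid has no valid completion.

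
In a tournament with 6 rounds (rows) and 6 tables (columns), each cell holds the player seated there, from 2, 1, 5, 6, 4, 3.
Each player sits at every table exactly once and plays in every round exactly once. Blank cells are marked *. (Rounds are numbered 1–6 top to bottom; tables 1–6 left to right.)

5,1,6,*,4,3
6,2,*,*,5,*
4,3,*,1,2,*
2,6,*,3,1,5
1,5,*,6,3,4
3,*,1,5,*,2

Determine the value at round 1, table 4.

2

Round 1 already has {1, 5, 6, 4, 3} and table 4 already has {1, 5, 6, 3}, so round 1, table 4 must be 2.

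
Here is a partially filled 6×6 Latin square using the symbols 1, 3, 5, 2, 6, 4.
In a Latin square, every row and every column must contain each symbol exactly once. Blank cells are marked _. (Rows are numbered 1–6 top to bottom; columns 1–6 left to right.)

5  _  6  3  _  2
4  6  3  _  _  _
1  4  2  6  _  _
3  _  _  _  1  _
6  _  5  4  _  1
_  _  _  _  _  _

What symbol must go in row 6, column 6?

4

Row 1, column 2: row 1 has {3, 5, 2, 6} and column 2 has {6, 4}, leaving only 1.
Row 1, column 5: row 1 has {1, 3, 5, 2, 6} and column 5 has {1}, leaving only 4.
Row 2, column 6: row 2 has {3, 6, 4} and column 6 has {1, 2}, leaving only 5.
Row 2, column 5: row 2 has {3, 5, 6, 4} and column 5 has {1, 4}, leaving only 2.
Row 2, column 4: row 2 has {3, 5, 2, 6, 4} and column 4 has {3, 6, 4}, leaving only 1.
Row 3, column 6: row 3 has {1, 2, 6, 4} and column 6 has {1, 5, 2}, leaving only 3.
Row 3, column 5: row 3 has {1, 3, 2, 6, 4} and column 5 has {1, 2, 4}, leaving only 5.
Row 4, column 3: row 4 has {1, 3} and column 3 has {3, 5, 2, 6}, leaving only 4.
Row 4, column 6: row 4 has {1, 3, 4} and column 6 has {1, 3, 5, 2}, leaving only 6.
Row 6 already has {} and column 6 already has {1, 3, 5, 2, 6}, so row 6, column 6 must be 4.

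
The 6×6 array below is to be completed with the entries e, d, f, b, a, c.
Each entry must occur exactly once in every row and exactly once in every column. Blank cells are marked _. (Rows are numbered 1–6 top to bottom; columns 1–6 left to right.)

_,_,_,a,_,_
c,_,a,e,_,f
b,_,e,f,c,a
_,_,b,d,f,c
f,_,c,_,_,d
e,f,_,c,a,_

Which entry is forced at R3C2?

Row 3 already has {e, f, b, a, c} and column 2 already has {f}, so row 3, column 2 must be d.

d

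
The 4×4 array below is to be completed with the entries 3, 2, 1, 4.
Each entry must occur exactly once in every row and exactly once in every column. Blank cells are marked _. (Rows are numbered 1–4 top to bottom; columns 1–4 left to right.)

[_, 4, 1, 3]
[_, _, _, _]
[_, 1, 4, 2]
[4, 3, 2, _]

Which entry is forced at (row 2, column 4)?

4

Row 1, column 1: row 1 has {3, 1, 4} and column 1 has {4}, leaving only 2.
Row 2, column 2: row 2 has {} and column 2 has {3, 1, 4}, leaving only 2.
Row 2, column 3: row 2 has {2} and column 3 has {2, 1, 4}, leaving only 3.
Row 2, column 1: row 2 has {3, 2} and column 1 has {2, 4}, leaving only 1.
Row 2 already has {3, 2, 1} and column 4 already has {3, 2}, so row 2, column 4 must be 4.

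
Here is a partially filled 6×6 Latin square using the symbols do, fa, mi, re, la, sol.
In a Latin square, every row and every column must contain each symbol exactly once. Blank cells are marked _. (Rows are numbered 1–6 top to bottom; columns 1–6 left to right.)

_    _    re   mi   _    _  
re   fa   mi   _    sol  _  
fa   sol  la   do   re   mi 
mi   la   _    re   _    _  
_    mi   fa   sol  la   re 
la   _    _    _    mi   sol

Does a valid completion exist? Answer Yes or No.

No row or column among the givens repeats a symbol, and propagating forced cells runs into no contradiction.
One valid completion exists (for instance, sol do re mi fa la / re fa mi la sol do / fa sol la do re mi / mi la sol re do fa / do mi fa sol la re / la re do fa mi sol).

Yes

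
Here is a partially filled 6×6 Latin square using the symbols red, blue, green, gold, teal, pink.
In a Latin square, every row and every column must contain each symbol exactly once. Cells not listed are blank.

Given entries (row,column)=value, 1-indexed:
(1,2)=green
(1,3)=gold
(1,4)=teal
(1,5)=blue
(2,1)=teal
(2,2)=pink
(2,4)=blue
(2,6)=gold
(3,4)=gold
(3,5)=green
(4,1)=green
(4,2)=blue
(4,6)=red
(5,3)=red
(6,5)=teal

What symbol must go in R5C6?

Row 1, column 6: row 1 has {blue, green, gold, teal} and column 6 has {red, gold}, leaving only pink.
Row 1, column 1: row 1 has {blue, green, gold, teal, pink} and column 1 has {green, teal}, leaving only red.
Row 2, column 3: row 2 has {blue, gold, teal, pink} and column 3 has {red, gold}, leaving only green.
Row 2, column 5: row 2 has {blue, green, gold, teal, pink} and column 5 has {blue, green, teal}, leaving only red.
Row 4, column 4: row 4 has {red, blue, green} and column 4 has {blue, gold, teal}, leaving only pink.
Row 4, column 3: row 4 has {red, blue, green, pink} and column 3 has {red, green, gold}, leaving only teal.
Row 4, column 5: row 4 has {red, blue, green, teal, pink} and column 5 has {red, blue, green, teal}, leaving only gold.
Row 5, column 4: row 5 has {red} and column 4 has {blue, gold, teal, pink}, leaving only green.
Row 5, column 5: row 5 has {red, green} and column 5 has {red, blue, green, gold, teal}, leaving only pink.
Row 6, column 4: row 6 has {teal} and column 4 has {blue, green, gold, teal, pink}, leaving only red.
Row 6, column 2: row 6 has {red, teal} and column 2 has {blue, green, pink}, leaving only gold.
Row 5, column 2: row 5 has {red, green, pink} and column 2 has {blue, green, gold, pink}, leaving only teal.
Row 5 already has {red, green, teal, pink} and column 6 already has {red, gold, pink}, so row 5, column 6 must be blue.

blue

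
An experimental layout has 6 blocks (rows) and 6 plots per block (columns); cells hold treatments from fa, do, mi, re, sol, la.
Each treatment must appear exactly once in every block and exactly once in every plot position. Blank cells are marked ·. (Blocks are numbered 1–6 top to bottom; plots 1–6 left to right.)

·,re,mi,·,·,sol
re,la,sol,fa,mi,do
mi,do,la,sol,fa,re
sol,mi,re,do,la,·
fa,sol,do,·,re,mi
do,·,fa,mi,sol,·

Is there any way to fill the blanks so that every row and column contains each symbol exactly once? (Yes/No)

No

Block 6, plot 2: block 6 together with plot 2 already contain {fa, do, mi, re, sol, la} — every symbol — so nothing can go there. The grid has no valid completion.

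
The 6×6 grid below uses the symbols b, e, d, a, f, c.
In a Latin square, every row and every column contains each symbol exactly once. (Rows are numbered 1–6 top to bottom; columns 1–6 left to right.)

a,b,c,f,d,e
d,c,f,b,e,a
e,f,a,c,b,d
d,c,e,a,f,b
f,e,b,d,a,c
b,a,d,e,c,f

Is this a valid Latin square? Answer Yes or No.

No

Every row is a permutation, but column 1 contains d twice (at rows 2 and 4).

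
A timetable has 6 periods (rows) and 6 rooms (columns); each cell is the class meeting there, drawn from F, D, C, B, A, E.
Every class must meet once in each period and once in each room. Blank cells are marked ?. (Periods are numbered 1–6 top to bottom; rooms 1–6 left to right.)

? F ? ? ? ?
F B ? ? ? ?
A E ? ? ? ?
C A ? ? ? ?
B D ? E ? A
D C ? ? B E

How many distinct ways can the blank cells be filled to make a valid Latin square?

Period 1, room 1: eliminating its period and room leaves {E}.
Period 1, room 3: eliminating its period and room leaves {D, C, B, A, E}.
Period 1, room 4: eliminating its period and room leaves {D, C, B, A}.
Period 1, room 5: eliminating its period and room leaves {D, C, A, E}.
Period 1, room 6: eliminating its period and room leaves {D, C, B}.
Period 2, room 3: eliminating its period and room leaves {D, C, A, E}.
Period 2, room 4: eliminating its period and room leaves {D, C, A}.
Period 2, room 5: eliminating its period and room leaves {D, C, A, E}.
Period 2, room 6: eliminating its period and room leaves {D, C}.
Period 3, room 3: eliminating its period and room leaves {F, D, C, B}.
Period 3, room 4: eliminating its period and room leaves {F, D, C, B}.
Period 3, room 5: eliminating its period and room leaves {F, D, C}.
Period 3, room 6: eliminating its period and room leaves {F, D, C, B}.
Period 4, room 3: eliminating its period and room leaves {F, D, B, E}.
Period 4, room 4: eliminating its period and room leaves {F, D, B}.
Period 4, room 5: eliminating its period and room leaves {F, D, E}.
Period 4, room 6: eliminating its period and room leaves {F, D, B}.
Period 5, room 3: eliminating its period and room leaves {F, C}.
Period 5, room 5: eliminating its period and room leaves {F, C}.
Period 6, room 3: eliminating its period and room leaves {F, A}.
Period 6, room 4: eliminating its period and room leaves {F, A}.
Enumerating the assignments across these blanks that avoid any period or room repeat gives 42 completions.

42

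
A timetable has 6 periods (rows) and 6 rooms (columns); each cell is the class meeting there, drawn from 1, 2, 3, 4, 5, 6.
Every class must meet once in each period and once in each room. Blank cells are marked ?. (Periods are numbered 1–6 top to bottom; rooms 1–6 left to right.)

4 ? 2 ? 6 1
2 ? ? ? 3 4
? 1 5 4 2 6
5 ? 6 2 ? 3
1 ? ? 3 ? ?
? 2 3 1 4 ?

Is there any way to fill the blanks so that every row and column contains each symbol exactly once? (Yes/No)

Yes

No period or room among the givens repeats a symbol, and propagating forced cells runs into no contradiction.
One valid completion exists (for instance, 4 3 2 5 6 1 / 2 5 1 6 3 4 / 3 1 5 4 2 6 / 5 4 6 2 1 3 / 1 6 4 3 5 2 / 6 2 3 1 4 5).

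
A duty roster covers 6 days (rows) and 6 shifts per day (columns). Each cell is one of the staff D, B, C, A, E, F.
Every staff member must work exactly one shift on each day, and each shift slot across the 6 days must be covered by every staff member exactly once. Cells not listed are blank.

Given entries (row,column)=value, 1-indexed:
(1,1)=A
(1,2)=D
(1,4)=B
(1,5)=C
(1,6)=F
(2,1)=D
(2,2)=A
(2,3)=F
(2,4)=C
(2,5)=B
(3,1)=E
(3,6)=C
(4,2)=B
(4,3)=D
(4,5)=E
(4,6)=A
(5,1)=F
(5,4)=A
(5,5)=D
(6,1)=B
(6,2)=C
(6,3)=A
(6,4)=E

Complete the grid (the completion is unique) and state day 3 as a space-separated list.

E F B D A C

Day 3, shift 2: day 3 has {C, E} and shift 2 has {D, B, C, A}, leaving only F.
Day 3, shift 3: day 3 has {C, E, F} and shift 3 has {D, A, F}, leaving only B.
Day 3, shift 4: day 3 has {B, C, E, F} and shift 4 has {B, C, A, E}, leaving only D.
Day 3, shift 5: day 3 has {D, B, C, E, F} and shift 5 has {D, B, C, E}, leaving only A.
So day 3 reads: E F B D A C.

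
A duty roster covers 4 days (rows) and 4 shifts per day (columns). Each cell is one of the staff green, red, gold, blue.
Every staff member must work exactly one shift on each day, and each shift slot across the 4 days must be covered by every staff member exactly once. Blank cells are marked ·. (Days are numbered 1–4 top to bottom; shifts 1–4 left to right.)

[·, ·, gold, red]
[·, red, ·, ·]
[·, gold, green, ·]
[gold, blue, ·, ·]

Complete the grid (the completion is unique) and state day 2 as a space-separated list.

green red blue gold

Day 2, shift 3: day 2 has {red} and shift 3 has {green, gold}, leaving only blue.
Day 2, shift 1: day 2 has {red, blue} and shift 1 has {gold}, leaving only green.
Day 2, shift 4: day 2 has {green, red, blue} and shift 4 has {red}, leaving only gold.
So day 2 reads: green red blue gold.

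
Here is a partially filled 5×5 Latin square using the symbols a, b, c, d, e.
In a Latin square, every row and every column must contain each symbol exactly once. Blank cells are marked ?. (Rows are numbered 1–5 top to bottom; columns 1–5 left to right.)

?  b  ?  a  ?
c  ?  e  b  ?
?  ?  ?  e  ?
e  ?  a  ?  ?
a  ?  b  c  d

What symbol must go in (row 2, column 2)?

Row 1, column 1: row 1 has {a, b} and column 1 has {a, c, e}, leaving only d.
Row 1, column 3: row 1 has {a, b, d} and column 3 has {a, b, e}, leaving only c.
Row 1, column 5: row 1 has {a, b, c, d} and column 5 has {d}, leaving only e.
Row 2, column 5: row 2 has {b, c, e} and column 5 has {d, e}, leaving only a.
Row 2 already has {a, b, c, e} and column 2 already has {b}, so row 2, column 2 must be d.

d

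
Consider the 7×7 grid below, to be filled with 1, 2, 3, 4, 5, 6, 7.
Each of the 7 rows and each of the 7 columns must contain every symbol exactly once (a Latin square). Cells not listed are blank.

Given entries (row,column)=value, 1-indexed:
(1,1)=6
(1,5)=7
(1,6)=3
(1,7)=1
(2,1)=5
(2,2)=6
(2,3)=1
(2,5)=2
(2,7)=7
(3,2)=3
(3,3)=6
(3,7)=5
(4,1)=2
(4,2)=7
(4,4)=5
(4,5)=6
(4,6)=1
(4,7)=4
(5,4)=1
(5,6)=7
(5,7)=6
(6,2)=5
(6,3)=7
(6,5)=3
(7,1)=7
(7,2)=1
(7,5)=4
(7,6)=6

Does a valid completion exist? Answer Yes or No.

Row 2, column 6: row 2 has {1, 2, 5, 6, 7} and column 6 has {1, 3, 6, 7}, so it must be 4.
Row 2, column 4: row 2 has {1, 2, 4, 5, 6, 7} and column 4 has {1, 5}, so it must be 3.
Row 3, column 5: row 3 has {3, 5, 6} and column 5 has {2, 3, 4, 6, 7}, so it must be 1.
Row 3, column 1: row 3 has {1, 3, 5, 6} and column 1 has {2, 5, 6, 7}, so it must be 4.
Row 3, column 6: row 3 has {1, 3, 4, 5, 6} and column 6 has {1, 3, 4, 6, 7}, so it must be 2.
Now row 6, column 6: row 6 together with column 6 already contain {1, 2, 3, 4, 5, 6, 7} — every symbol — so nothing can go there. The grid has no valid completion.

No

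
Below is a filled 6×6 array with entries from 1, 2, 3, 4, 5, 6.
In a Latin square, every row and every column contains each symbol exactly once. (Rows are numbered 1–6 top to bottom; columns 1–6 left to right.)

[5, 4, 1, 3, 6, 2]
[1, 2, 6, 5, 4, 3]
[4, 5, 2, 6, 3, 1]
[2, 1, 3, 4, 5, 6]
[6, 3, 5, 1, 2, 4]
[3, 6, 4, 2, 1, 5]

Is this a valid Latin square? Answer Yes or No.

Yes

Each row is a permutation of the 6 symbols, and so is each column.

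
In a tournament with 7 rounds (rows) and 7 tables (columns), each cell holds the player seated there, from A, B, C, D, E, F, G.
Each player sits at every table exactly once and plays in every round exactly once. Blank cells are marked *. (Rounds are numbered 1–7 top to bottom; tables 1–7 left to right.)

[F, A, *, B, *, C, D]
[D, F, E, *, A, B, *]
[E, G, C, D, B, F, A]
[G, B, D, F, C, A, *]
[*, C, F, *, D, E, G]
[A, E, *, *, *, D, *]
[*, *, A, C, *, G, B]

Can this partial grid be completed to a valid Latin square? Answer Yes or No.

Round 7, table 1: round 7 together with table 1 already contain {A, B, C, D, E, F, G} — every symbol — so nothing can go there. The grid has no valid completion.

No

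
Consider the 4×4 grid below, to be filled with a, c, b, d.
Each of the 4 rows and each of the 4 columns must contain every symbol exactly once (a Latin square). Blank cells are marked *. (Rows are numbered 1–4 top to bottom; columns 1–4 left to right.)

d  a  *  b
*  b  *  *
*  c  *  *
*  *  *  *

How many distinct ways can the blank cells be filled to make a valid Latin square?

4

Row 1, column 3: eliminating its row and column leaves {c}.
Row 2, column 1: eliminating its row and column leaves {a, c}.
Row 2, column 3: eliminating its row and column leaves {a, c, d}.
Row 2, column 4: eliminating its row and column leaves {a, c, d}.
Row 3, column 1: eliminating its row and column leaves {a, b}.
Row 3, column 3: eliminating its row and column leaves {a, b, d}.
Row 3, column 4: eliminating its row and column leaves {a, d}.
Row 4, column 1: eliminating its row and column leaves {a, c, b}.
Row 4, column 2: eliminating its row and column leaves {d}.
Row 4, column 3: eliminating its row and column leaves {a, c, b, d}.
Row 4, column 4: eliminating its row and column leaves {a, c, d}.
Enumerating the assignments across these blanks that avoid any row or column repeat gives 4 completions.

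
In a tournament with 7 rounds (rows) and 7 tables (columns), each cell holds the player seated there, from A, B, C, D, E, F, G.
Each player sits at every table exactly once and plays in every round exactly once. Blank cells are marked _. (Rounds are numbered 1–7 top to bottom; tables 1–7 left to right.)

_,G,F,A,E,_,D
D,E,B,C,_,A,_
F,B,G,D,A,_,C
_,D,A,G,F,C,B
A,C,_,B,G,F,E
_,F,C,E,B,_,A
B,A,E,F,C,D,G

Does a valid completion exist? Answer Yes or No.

No

Round 2, table 5: round 2 together with table 5 already contain {A, B, C, D, E, F, G} — every symbol — so nothing can go there. The grid has no valid completion.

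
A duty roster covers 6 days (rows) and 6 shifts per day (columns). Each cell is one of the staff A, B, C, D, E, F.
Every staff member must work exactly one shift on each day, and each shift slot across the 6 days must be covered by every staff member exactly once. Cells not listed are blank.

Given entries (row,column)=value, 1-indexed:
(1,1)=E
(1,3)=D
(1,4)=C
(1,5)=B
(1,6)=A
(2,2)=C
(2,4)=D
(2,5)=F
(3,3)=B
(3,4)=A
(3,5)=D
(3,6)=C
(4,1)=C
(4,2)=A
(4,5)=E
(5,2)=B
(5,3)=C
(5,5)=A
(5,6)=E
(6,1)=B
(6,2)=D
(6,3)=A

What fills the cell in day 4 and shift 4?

B

Day 1, shift 2: day 1 has {A, B, C, D, E} and shift 2 has {A, B, C, D}, leaving only F.
Day 2, shift 1: day 2 has {C, D, F} and shift 1 has {B, C, E}, leaving only A.
Day 2, shift 3: day 2 has {A, C, D, F} and shift 3 has {A, B, C, D}, leaving only E.
Day 2, shift 6: day 2 has {A, C, D, E, F} and shift 6 has {A, C, E}, leaving only B.
Day 3, shift 1: day 3 has {A, B, C, D} and shift 1 has {A, B, C, E}, leaving only F.
Day 3, shift 2: day 3 has {A, B, C, D, F} and shift 2 has {A, B, C, D, F}, leaving only E.
Day 4, shift 3: day 4 has {A, C, E} and shift 3 has {A, B, C, D, E}, leaving only F.
Day 4 already has {A, C, E, F} and shift 4 already has {A, C, D}, so day 4, shift 4 must be B.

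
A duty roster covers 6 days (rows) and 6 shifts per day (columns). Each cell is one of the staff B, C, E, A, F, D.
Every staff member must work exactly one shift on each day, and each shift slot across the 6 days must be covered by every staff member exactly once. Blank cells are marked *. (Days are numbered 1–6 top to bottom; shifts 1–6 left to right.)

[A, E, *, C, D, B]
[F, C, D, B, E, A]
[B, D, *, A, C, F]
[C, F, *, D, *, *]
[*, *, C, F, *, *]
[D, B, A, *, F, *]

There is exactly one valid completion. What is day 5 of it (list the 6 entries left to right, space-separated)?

E A C F B D

Day 5, shift 1: day 5 has {C, F} and shift 1 has {B, C, A, F, D}, leaving only E.
Day 5, shift 2: day 5 has {C, E, F} and shift 2 has {B, C, E, F, D}, leaving only A.
Day 5, shift 5: day 5 has {C, E, A, F} and shift 5 has {C, E, F, D}, leaving only B.
Day 5, shift 6: day 5 has {B, C, E, A, F} and shift 6 has {B, A, F}, leaving only D.
So day 5 reads: E A C F B D.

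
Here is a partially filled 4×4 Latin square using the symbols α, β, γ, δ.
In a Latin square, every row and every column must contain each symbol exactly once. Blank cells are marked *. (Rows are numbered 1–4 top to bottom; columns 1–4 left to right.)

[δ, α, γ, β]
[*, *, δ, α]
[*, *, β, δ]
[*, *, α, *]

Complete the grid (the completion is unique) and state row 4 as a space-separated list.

Row 4, column 4: row 4 has {α} and column 4 has {α, β, δ}, leaving only γ.
Row 4, column 1: row 4 has {α, γ} and column 1 has {δ}, leaving only β.
Row 4, column 2: row 4 has {α, β, γ} and column 2 has {α}, leaving only δ.
So row 4 reads: β δ α γ.

β δ α γ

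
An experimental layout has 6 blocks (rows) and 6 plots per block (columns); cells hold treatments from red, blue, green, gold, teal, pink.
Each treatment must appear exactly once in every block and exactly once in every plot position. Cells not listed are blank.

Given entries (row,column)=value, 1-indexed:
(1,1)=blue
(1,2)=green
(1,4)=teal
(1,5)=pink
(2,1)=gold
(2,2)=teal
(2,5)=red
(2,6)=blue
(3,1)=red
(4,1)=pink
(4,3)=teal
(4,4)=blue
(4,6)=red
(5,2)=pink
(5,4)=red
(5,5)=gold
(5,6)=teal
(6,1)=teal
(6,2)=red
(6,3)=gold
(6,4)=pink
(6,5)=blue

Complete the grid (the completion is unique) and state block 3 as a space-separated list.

Block 1, plot 3: block 1 has {blue, green, teal, pink} and plot 3 has {gold, teal}, leaving only red.
Block 1, plot 6: block 1 has {red, blue, green, teal, pink} and plot 6 has {red, blue, teal}, leaving only gold.
Block 2, plot 4: block 2 has {red, blue, gold, teal} and plot 4 has {red, blue, teal, pink}, leaving only green.
Block 3, plot 4: block 3 has {red} and plot 4 has {red, blue, green, teal, pink}, leaving only gold.
Block 3, plot 2: block 3 has {red, gold} and plot 2 has {red, green, teal, pink}, leaving only blue.
Block 2, plot 3: block 2 has {red, blue, green, gold, teal} and plot 3 has {red, gold, teal}, leaving only pink.
Block 3, plot 3: block 3 has {red, blue, gold} and plot 3 has {red, gold, teal, pink}, leaving only green.
Block 3, plot 5: block 3 has {red, blue, green, gold} and plot 5 has {red, blue, gold, pink}, leaving only teal.
Block 3, plot 6: block 3 has {red, blue, green, gold, teal} and plot 6 has {red, blue, gold, teal}, leaving only pink.
So block 3 reads: red blue green gold teal pink.

red blue green gold teal pink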